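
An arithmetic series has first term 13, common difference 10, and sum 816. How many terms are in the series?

Using S = n/2 × [2a + (n-1)d]
816 = n/2 × [2(13) + (n-1)(10)]
816 = n/2 × [26 + 10n - 10]
1632 = n × [16 + 10n]
10n² + (16)n - 1632 = 0
Discriminant: Δ = (16)² - 4(10)(-1632) = 256 + 65280 = 65536
√Δ = 256
n = [-(16) + √Δ] / (2·10) = (-16 + 256) / 20 = 240 / 20 = 12
(The negative root is discarded since n must be a positive integer.)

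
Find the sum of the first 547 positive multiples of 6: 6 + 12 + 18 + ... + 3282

Factor out 6: = 6(1 + 2 + ... + 547) = 6 × n(n+1)/2
= 6 × 547×548/2
= 6 × 149878
= 899268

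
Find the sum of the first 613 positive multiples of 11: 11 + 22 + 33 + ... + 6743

Factor out 11: = 11(1 + 2 + ... + 613) = 11 × n(n+1)/2
= 11 × 613×614/2
= 11 × 188191
= 2070101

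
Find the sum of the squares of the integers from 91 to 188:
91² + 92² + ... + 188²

Use ∑_{k=1}^{n} k² = n(n+1)(2n+1)/6, then subtract the first 90 terms.
∑_{k=1}^{188} k² = 188×189×377/6 = 2232594
∑_{k=1}^{90} k² = 90×91×181/6 = 247065
∑_{k=91}^{188} k² = 2232594 - 247065 = 1985529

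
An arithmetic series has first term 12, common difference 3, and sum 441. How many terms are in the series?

Using S = n/2 × [2a + (n-1)d]
441 = n/2 × [2(12) + (n-1)(3)]
441 = n/2 × [24 + 3n - 3]
882 = n × [21 + 3n]
3n² + (21)n - 882 = 0
Discriminant: Δ = (21)² - 4(3)(-882) = 441 + 10584 = 11025
√Δ = 105
n = [-(21) + √Δ] / (2·3) = (-21 + 105) / 6 = 84 / 6 = 14
(The negative root is discarded since n must be a positive integer.)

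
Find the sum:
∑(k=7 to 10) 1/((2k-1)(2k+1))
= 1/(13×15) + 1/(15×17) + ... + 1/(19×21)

Partial fractions: 1/((2k-1)(2k+1)) = (1/2)[1/(2k-1) - 1/(2k+1)]
The series telescopes:
= (1/2)[1/13 - 1/21]
= 4/273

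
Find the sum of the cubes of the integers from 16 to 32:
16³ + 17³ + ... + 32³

Use ∑_{k=1}^{n} k³ = [n(n+1)/2]², then subtract the first 15 terms.
∑_{k=1}^{32} k³ = [32×33/2]² = 528² = 278784
∑_{k=1}^{15} k³ = [15×16/2]² = 120² = 14400
∑_{k=16}^{32} k³ = 278784 - 14400 = 264384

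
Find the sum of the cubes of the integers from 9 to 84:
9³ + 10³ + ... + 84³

Use ∑_{k=1}^{n} k³ = [n(n+1)/2]², then subtract the first 8 terms.
∑_{k=1}^{84} k³ = [84×85/2]² = 3570² = 12744900
∑_{k=1}^{8} k³ = [8×9/2]² = 36² = 1296
∑_{k=9}^{84} k³ = 12744900 - 1296 = 12743604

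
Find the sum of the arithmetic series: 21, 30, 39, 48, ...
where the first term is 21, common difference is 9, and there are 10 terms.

Sₙ = n/2 × (first + last)
Last term = a + (n-1)d = 21 + (10-1)×9 = 102
S_10 = 10/2 × (21 + 102)
S_10 = 10/2 × 123 = 615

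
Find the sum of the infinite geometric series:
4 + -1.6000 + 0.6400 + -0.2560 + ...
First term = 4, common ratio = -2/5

For |r| < 1, S = a / (1 - r)
S = 4 / (1 - (-2/5))
S = 4 / (7/5)
S = 20/7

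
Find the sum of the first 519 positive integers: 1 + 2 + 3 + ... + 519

Formula: ∑k = n(n+1)/2
= 519×520/2
= 269880/2
= 134940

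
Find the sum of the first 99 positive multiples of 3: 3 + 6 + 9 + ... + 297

Factor out 3: = 3(1 + 2 + ... + 99) = 3 × n(n+1)/2
= 3 × 99×100/2
= 3 × 4950
= 14850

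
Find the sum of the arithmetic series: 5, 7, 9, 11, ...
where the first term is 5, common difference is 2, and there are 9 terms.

Sₙ = n/2 × (first + last)
Last term = a + (n-1)d = 5 + (9-1)×2 = 21
S_9 = 9/2 × (5 + 21)
S_9 = 9/2 × 26 = 117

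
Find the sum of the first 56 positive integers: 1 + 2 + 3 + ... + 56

Formula: ∑k = n(n+1)/2
= 56×57/2
= 3192/2
= 1596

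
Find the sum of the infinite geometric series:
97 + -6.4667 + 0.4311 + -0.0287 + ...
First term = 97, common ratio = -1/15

For |r| < 1, S = a / (1 - r)
S = 97 / (1 - (-1/15))
S = 97 / (16/15)
S = 1455/16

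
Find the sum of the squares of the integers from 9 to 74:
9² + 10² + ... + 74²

Use ∑_{k=1}^{n} k² = n(n+1)(2n+1)/6, then subtract the first 8 terms.
∑_{k=1}^{74} k² = 74×75×149/6 = 137825
∑_{k=1}^{8} k² = 8×9×17/6 = 204
∑_{k=9}^{74} k² = 137825 - 204 = 137621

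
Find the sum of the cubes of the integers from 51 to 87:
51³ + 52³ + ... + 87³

Use ∑_{k=1}^{n} k³ = [n(n+1)/2]², then subtract the first 50 terms.
∑_{k=1}^{87} k³ = [87×88/2]² = 3828² = 14653584
∑_{k=1}^{50} k³ = [50×51/2]² = 1275² = 1625625
∑_{k=51}^{87} k³ = 14653584 - 1625625 = 13027959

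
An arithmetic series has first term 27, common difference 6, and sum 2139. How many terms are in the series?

Using S = n/2 × [2a + (n-1)d]
2139 = n/2 × [2(27) + (n-1)(6)]
2139 = n/2 × [54 + 6n - 6]
4278 = n × [48 + 6n]
6n² + (48)n - 4278 = 0
Discriminant: Δ = (48)² - 4(6)(-4278) = 2304 + 102672 = 104976
√Δ = 324
n = [-(48) + √Δ] / (2·6) = (-48 + 324) / 12 = 276 / 12 = 23
(The negative root is discarded since n must be a positive integer.)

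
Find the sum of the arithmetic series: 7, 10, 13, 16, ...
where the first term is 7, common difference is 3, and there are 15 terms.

Sₙ = n/2 × (first + last)
Last term = a + (n-1)d = 7 + (15-1)×3 = 49
S_15 = 15/2 × (7 + 49)
S_15 = 15/2 × 56 = 420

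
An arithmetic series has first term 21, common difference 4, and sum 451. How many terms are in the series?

Using S = n/2 × [2a + (n-1)d]
451 = n/2 × [2(21) + (n-1)(4)]
451 = n/2 × [42 + 4n - 4]
902 = n × [38 + 4n]
4n² + (38)n - 902 = 0
Discriminant: Δ = (38)² - 4(4)(-902) = 1444 + 14432 = 15876
√Δ = 126
n = [-(38) + √Δ] / (2·4) = (-38 + 126) / 8 = 88 / 8 = 11
(The negative root is discarded since n must be a positive integer.)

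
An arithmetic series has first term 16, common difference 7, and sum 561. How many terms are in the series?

Using S = n/2 × [2a + (n-1)d]
561 = n/2 × [2(16) + (n-1)(7)]
561 = n/2 × [32 + 7n - 7]
1122 = n × [25 + 7n]
7n² + (25)n - 1122 = 0
Discriminant: Δ = (25)² - 4(7)(-1122) = 625 + 31416 = 32041
√Δ = 179
n = [-(25) + √Δ] / (2·7) = (-25 + 179) / 14 = 154 / 14 = 11
(The negative root is discarded since n must be a positive integer.)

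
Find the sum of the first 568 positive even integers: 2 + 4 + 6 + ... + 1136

Sum of first n even numbers = n(n+1)
= 568×569
= 323192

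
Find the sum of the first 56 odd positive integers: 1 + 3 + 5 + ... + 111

Sum of first n odd numbers = n²
= 56²
= 3136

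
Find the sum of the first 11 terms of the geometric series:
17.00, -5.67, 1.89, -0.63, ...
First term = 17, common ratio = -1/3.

Sₙ = a(1 - rⁿ) / (1 - r)
S_11 = 17(1 - (-1/3)^11) / (1 - (-1/3))
S_11 = 17(1 - (-1/177147)) / (4/3)
S_11 = 752879/59049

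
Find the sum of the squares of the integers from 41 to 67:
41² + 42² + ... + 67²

Use ∑_{k=1}^{n} k² = n(n+1)(2n+1)/6, then subtract the first 40 terms.
∑_{k=1}^{67} k² = 67×68×135/6 = 102510
∑_{k=1}^{40} k² = 40×41×81/6 = 22140
∑_{k=41}^{67} k² = 102510 - 22140 = 80370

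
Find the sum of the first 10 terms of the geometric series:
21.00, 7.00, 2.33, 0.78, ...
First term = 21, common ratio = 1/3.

Sₙ = a(1 - rⁿ) / (1 - r)
S_10 = 21(1 - (1/3)^10) / (1 - (1/3))
S_10 = 21(1 - (1/59049)) / (2/3)
S_10 = 206668/6561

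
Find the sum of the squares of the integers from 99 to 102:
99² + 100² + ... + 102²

Use ∑_{k=1}^{n} k² = n(n+1)(2n+1)/6, then subtract the first 98 terms.
∑_{k=1}^{102} k² = 102×103×205/6 = 358955
∑_{k=1}^{98} k² = 98×99×197/6 = 318549
∑_{k=99}^{102} k² = 358955 - 318549 = 40406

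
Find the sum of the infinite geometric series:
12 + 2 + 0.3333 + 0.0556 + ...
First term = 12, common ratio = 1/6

For |r| < 1, S = a / (1 - r)
S = 12 / (1 - (1/6))
S = 12 / (5/6)
S = 72/5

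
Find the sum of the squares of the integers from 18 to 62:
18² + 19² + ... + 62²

Use ∑_{k=1}^{n} k² = n(n+1)(2n+1)/6, then subtract the first 17 terms.
∑_{k=1}^{62} k² = 62×63×125/6 = 81375
∑_{k=1}^{17} k² = 17×18×35/6 = 1785
∑_{k=18}^{62} k² = 81375 - 1785 = 79590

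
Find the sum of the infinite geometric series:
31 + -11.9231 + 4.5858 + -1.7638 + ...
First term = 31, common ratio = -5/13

For |r| < 1, S = a / (1 - r)
S = 31 / (1 - (-5/13))
S = 31 / (18/13)
S = 403/18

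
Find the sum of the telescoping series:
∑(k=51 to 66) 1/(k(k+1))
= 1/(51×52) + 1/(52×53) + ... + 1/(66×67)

Partial fractions: 1/(k(k+1)) = 1/k - 1/(k+1)
The series telescopes:
= (1/51 - 1/52) + (1/52 - 1/53) + ... + (1/66 - 1/67)
= 1/51 - 1/67
= 16/3417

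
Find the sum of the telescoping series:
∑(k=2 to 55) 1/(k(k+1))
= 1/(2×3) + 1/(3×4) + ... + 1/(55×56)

Partial fractions: 1/(k(k+1)) = 1/k - 1/(k+1)
The series telescopes:
= (1/2 - 1/3) + (1/3 - 1/4) + ... + (1/55 - 1/56)
= 1/2 - 1/56
= 27/56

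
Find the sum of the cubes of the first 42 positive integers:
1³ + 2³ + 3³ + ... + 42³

Formula: ∑k³ = [n(n+1)/2]²
= [42×43/2]²
= 903²
= 815409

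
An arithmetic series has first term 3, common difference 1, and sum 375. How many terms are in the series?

Using S = n/2 × [2a + (n-1)d]
375 = n/2 × [2(3) + (n-1)(1)]
375 = n/2 × [6 + 1n - 1]
750 = n × [5 + 1n]
1n² + (5)n - 750 = 0
Discriminant: Δ = (5)² - 4(1)(-750) = 25 + 3000 = 3025
√Δ = 55
n = [-(5) + √Δ] / (2·1) = (-5 + 55) / 2 = 50 / 2 = 25
(The negative root is discarded since n must be a positive integer.)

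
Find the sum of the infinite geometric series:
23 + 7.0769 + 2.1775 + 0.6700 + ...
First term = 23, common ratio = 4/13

For |r| < 1, S = a / (1 - r)
S = 23 / (1 - (4/13))
S = 23 / (9/13)
S = 299/9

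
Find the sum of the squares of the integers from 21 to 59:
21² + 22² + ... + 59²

Use ∑_{k=1}^{n} k² = n(n+1)(2n+1)/6, then subtract the first 20 terms.
∑_{k=1}^{59} k² = 59×60×119/6 = 70210
∑_{k=1}^{20} k² = 20×21×41/6 = 2870
∑_{k=21}^{59} k² = 70210 - 2870 = 67340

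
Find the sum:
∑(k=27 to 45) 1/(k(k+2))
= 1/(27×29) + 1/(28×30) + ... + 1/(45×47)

Partial fractions: 1/(k(k+2)) = (1/2)[1/k - 1/(k+2)]
Telescoping leaves the first two and last two terms:
= (1/2)[1/27 + 1/28 - 1/46 - 1/47]
= 24301/1634472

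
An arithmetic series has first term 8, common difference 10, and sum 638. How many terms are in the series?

Using S = n/2 × [2a + (n-1)d]
638 = n/2 × [2(8) + (n-1)(10)]
638 = n/2 × [16 + 10n - 10]
1276 = n × [6 + 10n]
10n² + (6)n - 1276 = 0
Discriminant: Δ = (6)² - 4(10)(-1276) = 36 + 51040 = 51076
√Δ = 226
n = [-(6) + √Δ] / (2·10) = (-6 + 226) / 20 = 220 / 20 = 11
(The negative root is discarded since n must be a positive integer.)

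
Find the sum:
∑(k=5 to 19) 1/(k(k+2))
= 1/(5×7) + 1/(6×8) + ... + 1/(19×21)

Partial fractions: 1/(k(k+2)) = (1/2)[1/k - 1/(k+2)]
Telescoping leaves the first two and last two terms:
= (1/2)[1/5 + 1/6 - 1/20 - 1/21]
= 113/840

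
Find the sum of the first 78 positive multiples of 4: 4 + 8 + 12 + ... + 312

Factor out 4: = 4(1 + 2 + ... + 78) = 4 × n(n+1)/2
= 4 × 78×79/2
= 4 × 3081
= 12324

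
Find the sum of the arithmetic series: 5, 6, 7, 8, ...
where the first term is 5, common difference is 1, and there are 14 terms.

Sₙ = n/2 × (first + last)
Last term = a + (n-1)d = 5 + (14-1)×1 = 18
S_14 = 14/2 × (5 + 18)
S_14 = 14/2 × 23 = 161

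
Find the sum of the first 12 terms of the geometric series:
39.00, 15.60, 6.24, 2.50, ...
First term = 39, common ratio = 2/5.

Sₙ = a(1 - rⁿ) / (1 - r)
S_12 = 39(1 - (2/5)^12) / (1 - (2/5))
S_12 = 39(1 - (4096/244140625)) / (3/5)
S_12 = 3173774877/48828125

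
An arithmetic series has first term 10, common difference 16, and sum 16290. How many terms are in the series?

Using S = n/2 × [2a + (n-1)d]
16290 = n/2 × [2(10) + (n-1)(16)]
16290 = n/2 × [20 + 16n - 16]
32580 = n × [4 + 16n]
16n² + (4)n - 32580 = 0
Discriminant: Δ = (4)² - 4(16)(-32580) = 16 + 2085120 = 2085136
√Δ = 1444
n = [-(4) + √Δ] / (2·16) = (-4 + 1444) / 32 = 1440 / 32 = 45
(The negative root is discarded since n must be a positive integer.)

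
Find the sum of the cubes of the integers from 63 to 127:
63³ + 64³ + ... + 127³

Use ∑_{k=1}^{n} k³ = [n(n+1)/2]², then subtract the first 62 terms.
∑_{k=1}^{127} k³ = [127×128/2]² = 8128² = 66064384
∑_{k=1}^{62} k³ = [62×63/2]² = 1953² = 3814209
∑_{k=63}^{127} k³ = 66064384 - 3814209 = 62250175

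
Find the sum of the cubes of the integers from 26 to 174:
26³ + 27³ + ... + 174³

Use ∑_{k=1}^{n} k³ = [n(n+1)/2]², then subtract the first 25 terms.
∑_{k=1}^{174} k³ = [174×175/2]² = 15225² = 231800625
∑_{k=1}^{25} k³ = [25×26/2]² = 325² = 105625
∑_{k=26}^{174} k³ = 231800625 - 105625 = 231695000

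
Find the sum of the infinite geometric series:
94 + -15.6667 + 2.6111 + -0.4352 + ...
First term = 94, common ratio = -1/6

For |r| < 1, S = a / (1 - r)
S = 94 / (1 - (-1/6))
S = 94 / (7/6)
S = 564/7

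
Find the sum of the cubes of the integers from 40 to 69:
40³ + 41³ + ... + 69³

Use ∑_{k=1}^{n} k³ = [n(n+1)/2]², then subtract the first 39 terms.
∑_{k=1}^{69} k³ = [69×70/2]² = 2415² = 5832225
∑_{k=1}^{39} k³ = [39×40/2]² = 780² = 608400
∑_{k=40}^{69} k³ = 5832225 - 608400 = 5223825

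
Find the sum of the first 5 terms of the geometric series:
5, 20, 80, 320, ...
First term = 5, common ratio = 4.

Sₙ = a(1 - rⁿ) / (1 - r)
S_5 = 5(1 - 4^5) / (1 - 4)
S_5 = 5(1 - 1024) / (-3)
S_5 = 1705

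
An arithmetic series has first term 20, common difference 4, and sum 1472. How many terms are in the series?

Using S = n/2 × [2a + (n-1)d]
1472 = n/2 × [2(20) + (n-1)(4)]
1472 = n/2 × [40 + 4n - 4]
2944 = n × [36 + 4n]
4n² + (36)n - 2944 = 0
Discriminant: Δ = (36)² - 4(4)(-2944) = 1296 + 47104 = 48400
√Δ = 220
n = [-(36) + √Δ] / (2·4) = (-36 + 220) / 8 = 184 / 8 = 23
(The negative root is discarded since n must be a positive integer.)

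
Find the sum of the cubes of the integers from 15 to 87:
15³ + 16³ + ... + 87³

Use ∑_{k=1}^{n} k³ = [n(n+1)/2]², then subtract the first 14 terms.
∑_{k=1}^{87} k³ = [87×88/2]² = 3828² = 14653584
∑_{k=1}^{14} k³ = [14×15/2]² = 105² = 11025
∑_{k=15}^{87} k³ = 14653584 - 11025 = 14642559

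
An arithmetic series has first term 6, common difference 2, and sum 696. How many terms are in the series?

Using S = n/2 × [2a + (n-1)d]
696 = n/2 × [2(6) + (n-1)(2)]
696 = n/2 × [12 + 2n - 2]
1392 = n × [10 + 2n]
2n² + (10)n - 1392 = 0
Discriminant: Δ = (10)² - 4(2)(-1392) = 100 + 11136 = 11236
√Δ = 106
n = [-(10) + √Δ] / (2·2) = (-10 + 106) / 4 = 96 / 4 = 24
(The negative root is discarded since n must be a positive integer.)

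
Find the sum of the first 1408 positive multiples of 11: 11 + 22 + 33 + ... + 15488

Factor out 11: = 11(1 + 2 + ... + 1408) = 11 × n(n+1)/2
= 11 × 1408×1409/2
= 11 × 991936
= 10911296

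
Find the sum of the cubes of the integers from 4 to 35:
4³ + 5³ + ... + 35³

Use ∑_{k=1}^{n} k³ = [n(n+1)/2]², then subtract the first 3 terms.
∑_{k=1}^{35} k³ = [35×36/2]² = 630² = 396900
∑_{k=1}^{3} k³ = [3×4/2]² = 6² = 36
∑_{k=4}^{35} k³ = 396900 - 36 = 396864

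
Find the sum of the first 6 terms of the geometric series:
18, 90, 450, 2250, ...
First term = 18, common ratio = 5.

Sₙ = a(1 - rⁿ) / (1 - r)
S_6 = 18(1 - 5^6) / (1 - 5)
S_6 = 18(1 - 15625) / (-4)
S_6 = 70308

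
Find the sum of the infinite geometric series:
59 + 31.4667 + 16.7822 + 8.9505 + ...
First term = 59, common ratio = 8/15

For |r| < 1, S = a / (1 - r)
S = 59 / (1 - (8/15))
S = 59 / (7/15)
S = 885/7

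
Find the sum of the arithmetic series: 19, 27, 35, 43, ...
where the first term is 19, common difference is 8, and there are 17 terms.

Sₙ = n/2 × (first + last)
Last term = a + (n-1)d = 19 + (17-1)×8 = 147
S_17 = 17/2 × (19 + 147)
S_17 = 17/2 × 166 = 1411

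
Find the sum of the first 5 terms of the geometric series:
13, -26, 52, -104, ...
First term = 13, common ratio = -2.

Sₙ = a(1 - rⁿ) / (1 - r)
S_5 = 13(1 - (-2)^5) / (1 - (-2))
S_5 = 13(1 - (-32)) / (3)
S_5 = 143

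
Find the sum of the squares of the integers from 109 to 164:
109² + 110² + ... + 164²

Use ∑_{k=1}^{n} k² = n(n+1)(2n+1)/6, then subtract the first 108 terms.
∑_{k=1}^{164} k² = 164×165×329/6 = 1483790
∑_{k=1}^{108} k² = 108×109×217/6 = 425754
∑_{k=109}^{164} k² = 1483790 - 425754 = 1058036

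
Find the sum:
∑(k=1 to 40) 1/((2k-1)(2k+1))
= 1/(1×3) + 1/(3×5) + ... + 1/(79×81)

Partial fractions: 1/((2k-1)(2k+1)) = (1/2)[1/(2k-1) - 1/(2k+1)]
The series telescopes:
= (1/2)[1/1 - 1/81]
= 40/81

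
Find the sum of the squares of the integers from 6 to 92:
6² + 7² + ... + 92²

Use ∑_{k=1}^{n} k² = n(n+1)(2n+1)/6, then subtract the first 5 terms.
∑_{k=1}^{92} k² = 92×93×185/6 = 263810
∑_{k=1}^{5} k² = 5×6×11/6 = 55
∑_{k=6}^{92} k² = 263810 - 55 = 263755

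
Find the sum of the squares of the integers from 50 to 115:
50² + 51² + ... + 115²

Use ∑_{k=1}^{n} k² = n(n+1)(2n+1)/6, then subtract the first 49 terms.
∑_{k=1}^{115} k² = 115×116×231/6 = 513590
∑_{k=1}^{49} k² = 49×50×99/6 = 40425
∑_{k=50}^{115} k² = 513590 - 40425 = 473165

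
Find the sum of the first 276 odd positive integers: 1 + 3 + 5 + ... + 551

Sum of first n odd numbers = n²
= 276²
= 76176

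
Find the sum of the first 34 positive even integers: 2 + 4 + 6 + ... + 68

Sum of first n even numbers = n(n+1)
= 34×35
= 1190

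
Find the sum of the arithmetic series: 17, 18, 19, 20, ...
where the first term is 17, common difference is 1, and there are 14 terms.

Sₙ = n/2 × (first + last)
Last term = a + (n-1)d = 17 + (14-1)×1 = 30
S_14 = 14/2 × (17 + 30)
S_14 = 14/2 × 47 = 329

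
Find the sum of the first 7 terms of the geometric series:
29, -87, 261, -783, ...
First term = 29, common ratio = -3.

Sₙ = a(1 - rⁿ) / (1 - r)
S_7 = 29(1 - (-3)^7) / (1 - (-3))
S_7 = 29(1 - (-2187)) / (4)
S_7 = 15863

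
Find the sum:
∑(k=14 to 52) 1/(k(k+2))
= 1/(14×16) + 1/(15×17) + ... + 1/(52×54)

Partial fractions: 1/(k(k+2)) = (1/2)[1/k - 1/(k+2)]
Telescoping leaves the first two and last two terms:
= (1/2)[1/14 + 1/15 - 1/53 - 1/54]
= 2522/50085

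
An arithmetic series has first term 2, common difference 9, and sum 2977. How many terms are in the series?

Using S = n/2 × [2a + (n-1)d]
2977 = n/2 × [2(2) + (n-1)(9)]
2977 = n/2 × [4 + 9n - 9]
5954 = n × [-5 + 9n]
9n² + (-5)n - 5954 = 0
Discriminant: Δ = (-5)² - 4(9)(-5954) = 25 + 214344 = 214369
√Δ = 463
n = [-(-5) + √Δ] / (2·9) = (5 + 463) / 18 = 468 / 18 = 26
(The negative root is discarded since n must be a positive integer.)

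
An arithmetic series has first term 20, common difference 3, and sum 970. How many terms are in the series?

Using S = n/2 × [2a + (n-1)d]
970 = n/2 × [2(20) + (n-1)(3)]
970 = n/2 × [40 + 3n - 3]
1940 = n × [37 + 3n]
3n² + (37)n - 1940 = 0
Discriminant: Δ = (37)² - 4(3)(-1940) = 1369 + 23280 = 24649
√Δ = 157
n = [-(37) + √Δ] / (2·3) = (-37 + 157) / 6 = 120 / 6 = 20
(The negative root is discarded since n must be a positive integer.)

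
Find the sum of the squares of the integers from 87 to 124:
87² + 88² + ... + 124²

Use ∑_{k=1}^{n} k² = n(n+1)(2n+1)/6, then subtract the first 86 terms.
∑_{k=1}^{124} k² = 124×125×249/6 = 643250
∑_{k=1}^{86} k² = 86×87×173/6 = 215731
∑_{k=87}^{124} k² = 643250 - 215731 = 427519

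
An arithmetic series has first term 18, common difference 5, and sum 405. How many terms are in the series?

Using S = n/2 × [2a + (n-1)d]
405 = n/2 × [2(18) + (n-1)(5)]
405 = n/2 × [36 + 5n - 5]
810 = n × [31 + 5n]
5n² + (31)n - 810 = 0
Discriminant: Δ = (31)² - 4(5)(-810) = 961 + 16200 = 17161
√Δ = 131
n = [-(31) + √Δ] / (2·5) = (-31 + 131) / 10 = 100 / 10 = 10
(The negative root is discarded since n must be a positive integer.)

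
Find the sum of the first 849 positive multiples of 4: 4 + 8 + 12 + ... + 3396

Factor out 4: = 4(1 + 2 + ... + 849) = 4 × n(n+1)/2
= 4 × 849×850/2
= 4 × 360825
= 1443300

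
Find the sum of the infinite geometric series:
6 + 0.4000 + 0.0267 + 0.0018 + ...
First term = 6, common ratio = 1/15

For |r| < 1, S = a / (1 - r)
S = 6 / (1 - (1/15))
S = 6 / (14/15)
S = 45/7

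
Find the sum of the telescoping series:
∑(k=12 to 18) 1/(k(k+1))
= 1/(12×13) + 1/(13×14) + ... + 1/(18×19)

Partial fractions: 1/(k(k+1)) = 1/k - 1/(k+1)
The series telescopes:
= (1/12 - 1/13) + (1/13 - 1/14) + ... + (1/18 - 1/19)
= 1/12 - 1/19
= 7/228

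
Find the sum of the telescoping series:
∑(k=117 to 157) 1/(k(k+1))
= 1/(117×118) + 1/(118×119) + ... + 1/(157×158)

Partial fractions: 1/(k(k+1)) = 1/k - 1/(k+1)
The series telescopes:
= (1/117 - 1/118) + (1/118 - 1/119) + ... + (1/157 - 1/158)
= 1/117 - 1/158
= 41/18486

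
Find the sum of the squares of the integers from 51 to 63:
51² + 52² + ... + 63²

Use ∑_{k=1}^{n} k² = n(n+1)(2n+1)/6, then subtract the first 50 terms.
∑_{k=1}^{63} k² = 63×64×127/6 = 85344
∑_{k=1}^{50} k² = 50×51×101/6 = 42925
∑_{k=51}^{63} k² = 85344 - 42925 = 42419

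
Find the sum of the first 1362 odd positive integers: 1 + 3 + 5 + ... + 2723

Sum of first n odd numbers = n²
= 1362²
= 1855044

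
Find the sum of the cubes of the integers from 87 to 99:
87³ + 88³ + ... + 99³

Use ∑_{k=1}^{n} k³ = [n(n+1)/2]², then subtract the first 86 terms.
∑_{k=1}^{99} k³ = [99×100/2]² = 4950² = 24502500
∑_{k=1}^{86} k³ = [86×87/2]² = 3741² = 13995081
∑_{k=87}^{99} k³ = 24502500 - 13995081 = 10507419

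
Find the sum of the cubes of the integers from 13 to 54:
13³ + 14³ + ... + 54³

Use ∑_{k=1}^{n} k³ = [n(n+1)/2]², then subtract the first 12 terms.
∑_{k=1}^{54} k³ = [54×55/2]² = 1485² = 2205225
∑_{k=1}^{12} k³ = [12×13/2]² = 78² = 6084
∑_{k=13}^{54} k³ = 2205225 - 6084 = 2199141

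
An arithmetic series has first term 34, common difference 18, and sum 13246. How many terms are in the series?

Using S = n/2 × [2a + (n-1)d]
13246 = n/2 × [2(34) + (n-1)(18)]
13246 = n/2 × [68 + 18n - 18]
26492 = n × [50 + 18n]
18n² + (50)n - 26492 = 0
Discriminant: Δ = (50)² - 4(18)(-26492) = 2500 + 1907424 = 1909924
√Δ = 1382
n = [-(50) + √Δ] / (2·18) = (-50 + 1382) / 36 = 1332 / 36 = 37
(The negative root is discarded since n must be a positive integer.)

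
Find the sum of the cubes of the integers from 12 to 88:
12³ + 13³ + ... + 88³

Use ∑_{k=1}^{n} k³ = [n(n+1)/2]², then subtract the first 11 terms.
∑_{k=1}^{88} k³ = [88×89/2]² = 3916² = 15335056
∑_{k=1}^{11} k³ = [11×12/2]² = 66² = 4356
∑_{k=12}^{88} k³ = 15335056 - 4356 = 15330700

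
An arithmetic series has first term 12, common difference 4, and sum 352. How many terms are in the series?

Using S = n/2 × [2a + (n-1)d]
352 = n/2 × [2(12) + (n-1)(4)]
352 = n/2 × [24 + 4n - 4]
704 = n × [20 + 4n]
4n² + (20)n - 704 = 0
Discriminant: Δ = (20)² - 4(4)(-704) = 400 + 11264 = 11664
√Δ = 108
n = [-(20) + √Δ] / (2·4) = (-20 + 108) / 8 = 88 / 8 = 11
(The negative root is discarded since n must be a positive integer.)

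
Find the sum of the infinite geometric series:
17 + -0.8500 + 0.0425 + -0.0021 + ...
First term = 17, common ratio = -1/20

For |r| < 1, S = a / (1 - r)
S = 17 / (1 - (-1/20))
S = 17 / (21/20)
S = 340/21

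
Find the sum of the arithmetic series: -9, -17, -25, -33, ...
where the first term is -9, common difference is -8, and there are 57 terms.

Sₙ = n/2 × (first + last)
Last term = a + (n-1)d = -9 + (57-1)×(-8) = -457
S_57 = 57/2 × (-9 + (-457))
S_57 = 57/2 × (-466) = -13281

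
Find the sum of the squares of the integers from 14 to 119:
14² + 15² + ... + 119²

Use ∑_{k=1}^{n} k² = n(n+1)(2n+1)/6, then subtract the first 13 terms.
∑_{k=1}^{119} k² = 119×120×239/6 = 568820
∑_{k=1}^{13} k² = 13×14×27/6 = 819
∑_{k=14}^{119} k² = 568820 - 819 = 568001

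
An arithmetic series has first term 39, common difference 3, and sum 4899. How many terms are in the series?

Using S = n/2 × [2a + (n-1)d]
4899 = n/2 × [2(39) + (n-1)(3)]
4899 = n/2 × [78 + 3n - 3]
9798 = n × [75 + 3n]
3n² + (75)n - 9798 = 0
Discriminant: Δ = (75)² - 4(3)(-9798) = 5625 + 117576 = 123201
√Δ = 351
n = [-(75) + √Δ] / (2·3) = (-75 + 351) / 6 = 276 / 6 = 46
(The negative root is discarded since n must be a positive integer.)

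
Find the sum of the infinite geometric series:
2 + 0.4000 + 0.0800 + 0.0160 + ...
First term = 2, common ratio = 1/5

For |r| < 1, S = a / (1 - r)
S = 2 / (1 - (1/5))
S = 2 / (4/5)
S = 5/2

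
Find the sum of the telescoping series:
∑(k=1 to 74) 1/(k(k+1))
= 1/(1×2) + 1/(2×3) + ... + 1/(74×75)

Partial fractions: 1/(k(k+1)) = 1/k - 1/(k+1)
The series telescopes:
= (1/1 - 1/2) + (1/2 - 1/3) + ... + (1/74 - 1/75)
= 1/1 - 1/75
= 74/75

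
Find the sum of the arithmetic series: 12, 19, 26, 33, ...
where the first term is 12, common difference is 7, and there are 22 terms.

Sₙ = n/2 × (first + last)
Last term = a + (n-1)d = 12 + (22-1)×7 = 159
S_22 = 22/2 × (12 + 159)
S_22 = 22/2 × 171 = 1881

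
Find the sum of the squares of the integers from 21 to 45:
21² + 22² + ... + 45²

Use ∑_{k=1}^{n} k² = n(n+1)(2n+1)/6, then subtract the first 20 terms.
∑_{k=1}^{45} k² = 45×46×91/6 = 31395
∑_{k=1}^{20} k² = 20×21×41/6 = 2870
∑_{k=21}^{45} k² = 31395 - 2870 = 28525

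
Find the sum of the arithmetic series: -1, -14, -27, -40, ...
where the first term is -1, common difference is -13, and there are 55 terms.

Sₙ = n/2 × (first + last)
Last term = a + (n-1)d = -1 + (55-1)×(-13) = -703
S_55 = 55/2 × (-1 + (-703))
S_55 = 55/2 × (-704) = -19360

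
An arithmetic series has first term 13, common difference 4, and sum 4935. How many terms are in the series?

Using S = n/2 × [2a + (n-1)d]
4935 = n/2 × [2(13) + (n-1)(4)]
4935 = n/2 × [26 + 4n - 4]
9870 = n × [22 + 4n]
4n² + (22)n - 9870 = 0
Discriminant: Δ = (22)² - 4(4)(-9870) = 484 + 157920 = 158404
√Δ = 398
n = [-(22) + √Δ] / (2·4) = (-22 + 398) / 8 = 376 / 8 = 47
(The negative root is discarded since n must be a positive integer.)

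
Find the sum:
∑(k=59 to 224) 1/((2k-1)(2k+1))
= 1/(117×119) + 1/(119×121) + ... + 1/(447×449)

Partial fractions: 1/((2k-1)(2k+1)) = (1/2)[1/(2k-1) - 1/(2k+1)]
The series telescopes:
= (1/2)[1/117 - 1/449]
= 166/52533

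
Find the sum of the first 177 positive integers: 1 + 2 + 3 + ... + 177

Formula: ∑k = n(n+1)/2
= 177×178/2
= 31506/2
= 15753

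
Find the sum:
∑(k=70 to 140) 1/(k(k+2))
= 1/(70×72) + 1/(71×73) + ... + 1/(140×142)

Partial fractions: 1/(k(k+2)) = (1/2)[1/k - 1/(k+2)]
Telescoping leaves the first two and last two terms:
= (1/2)[1/70 + 1/71 - 1/141 - 1/142]
= 2494/350385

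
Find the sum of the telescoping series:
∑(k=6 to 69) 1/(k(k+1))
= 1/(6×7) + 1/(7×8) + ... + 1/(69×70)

Partial fractions: 1/(k(k+1)) = 1/k - 1/(k+1)
The series telescopes:
= (1/6 - 1/7) + (1/7 - 1/8) + ... + (1/69 - 1/70)
= 1/6 - 1/70
= 16/105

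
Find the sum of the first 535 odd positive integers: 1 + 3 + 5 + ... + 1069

Sum of first n odd numbers = n²
= 535²
= 286225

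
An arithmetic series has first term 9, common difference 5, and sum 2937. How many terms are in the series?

Using S = n/2 × [2a + (n-1)d]
2937 = n/2 × [2(9) + (n-1)(5)]
2937 = n/2 × [18 + 5n - 5]
5874 = n × [13 + 5n]
5n² + (13)n - 5874 = 0
Discriminant: Δ = (13)² - 4(5)(-5874) = 169 + 117480 = 117649
√Δ = 343
n = [-(13) + √Δ] / (2·5) = (-13 + 343) / 10 = 330 / 10 = 33
(The negative root is discarded since n must be a positive integer.)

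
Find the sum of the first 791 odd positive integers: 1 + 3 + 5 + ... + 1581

Sum of first n odd numbers = n²
= 791²
= 625681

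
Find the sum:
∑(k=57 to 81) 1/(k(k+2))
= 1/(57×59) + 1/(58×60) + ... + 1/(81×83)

Partial fractions: 1/(k(k+2)) = (1/2)[1/k - 1/(k+2)]
Telescoping leaves the first two and last two terms:
= (1/2)[1/57 + 1/58 - 1/82 - 1/83]
= 29650/5625159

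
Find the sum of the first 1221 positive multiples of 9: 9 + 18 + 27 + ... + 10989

Factor out 9: = 9(1 + 2 + ... + 1221) = 9 × n(n+1)/2
= 9 × 1221×1222/2
= 9 × 746031
= 6714279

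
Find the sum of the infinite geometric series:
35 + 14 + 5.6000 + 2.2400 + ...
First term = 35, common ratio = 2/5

For |r| < 1, S = a / (1 - r)
S = 35 / (1 - (2/5))
S = 35 / (3/5)
S = 175/3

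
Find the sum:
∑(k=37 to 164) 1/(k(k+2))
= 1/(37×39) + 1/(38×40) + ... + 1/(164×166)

Partial fractions: 1/(k(k+2)) = (1/2)[1/k - 1/(k+2)]
Telescoping leaves the first two and last two terms:
= (1/2)[1/37 + 1/38 - 1/165 - 1/166]
= 198608/9627585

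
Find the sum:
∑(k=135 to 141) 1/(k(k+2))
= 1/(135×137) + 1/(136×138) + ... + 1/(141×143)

Partial fractions: 1/(k(k+2)) = (1/2)[1/k - 1/(k+2)]
Telescoping leaves the first two and last two terms:
= (1/2)[1/135 + 1/136 - 1/142 - 1/143]
= 135163/372818160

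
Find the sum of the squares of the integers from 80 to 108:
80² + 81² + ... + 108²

Use ∑_{k=1}^{n} k² = n(n+1)(2n+1)/6, then subtract the first 79 terms.
∑_{k=1}^{108} k² = 108×109×217/6 = 425754
∑_{k=1}^{79} k² = 79×80×159/6 = 167480
∑_{k=80}^{108} k² = 425754 - 167480 = 258274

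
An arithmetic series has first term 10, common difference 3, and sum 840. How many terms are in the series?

Using S = n/2 × [2a + (n-1)d]
840 = n/2 × [2(10) + (n-1)(3)]
840 = n/2 × [20 + 3n - 3]
1680 = n × [17 + 3n]
3n² + (17)n - 1680 = 0
Discriminant: Δ = (17)² - 4(3)(-1680) = 289 + 20160 = 20449
√Δ = 143
n = [-(17) + √Δ] / (2·3) = (-17 + 143) / 6 = 126 / 6 = 21
(The negative root is discarded since n must be a positive integer.)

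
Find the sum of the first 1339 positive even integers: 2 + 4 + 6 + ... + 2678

Sum of first n even numbers = n(n+1)
= 1339×1340
= 1794260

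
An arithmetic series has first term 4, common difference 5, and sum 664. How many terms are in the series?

Using S = n/2 × [2a + (n-1)d]
664 = n/2 × [2(4) + (n-1)(5)]
664 = n/2 × [8 + 5n - 5]
1328 = n × [3 + 5n]
5n² + (3)n - 1328 = 0
Discriminant: Δ = (3)² - 4(5)(-1328) = 9 + 26560 = 26569
√Δ = 163
n = [-(3) + √Δ] / (2·5) = (-3 + 163) / 10 = 160 / 10 = 16
(The negative root is discarded since n must be a positive integer.)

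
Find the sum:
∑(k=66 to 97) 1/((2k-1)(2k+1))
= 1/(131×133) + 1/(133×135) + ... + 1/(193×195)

Partial fractions: 1/((2k-1)(2k+1)) = (1/2)[1/(2k-1) - 1/(2k+1)]
The series telescopes:
= (1/2)[1/131 - 1/195]
= 32/25545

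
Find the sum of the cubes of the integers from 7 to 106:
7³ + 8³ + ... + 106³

Use ∑_{k=1}^{n} k³ = [n(n+1)/2]², then subtract the first 6 terms.
∑_{k=1}^{106} k³ = [106×107/2]² = 5671² = 32160241
∑_{k=1}^{6} k³ = [6×7/2]² = 21² = 441
∑_{k=7}^{106} k³ = 32160241 - 441 = 32159800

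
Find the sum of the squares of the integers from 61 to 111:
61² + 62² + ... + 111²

Use ∑_{k=1}^{n} k² = n(n+1)(2n+1)/6, then subtract the first 60 terms.
∑_{k=1}^{111} k² = 111×112×223/6 = 462056
∑_{k=1}^{60} k² = 60×61×121/6 = 73810
∑_{k=61}^{111} k² = 462056 - 73810 = 388246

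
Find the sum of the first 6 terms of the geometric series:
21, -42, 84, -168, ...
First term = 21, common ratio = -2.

Sₙ = a(1 - rⁿ) / (1 - r)
S_6 = 21(1 - (-2)^6) / (1 - (-2))
S_6 = 21(1 - 64) / (3)
S_6 = -441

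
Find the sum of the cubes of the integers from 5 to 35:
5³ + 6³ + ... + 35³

Use ∑_{k=1}^{n} k³ = [n(n+1)/2]², then subtract the first 4 terms.
∑_{k=1}^{35} k³ = [35×36/2]² = 630² = 396900
∑_{k=1}^{4} k³ = [4×5/2]² = 10² = 100
∑_{k=5}^{35} k³ = 396900 - 100 = 396800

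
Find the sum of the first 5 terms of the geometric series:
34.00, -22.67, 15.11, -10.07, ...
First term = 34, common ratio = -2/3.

Sₙ = a(1 - rⁿ) / (1 - r)
S_5 = 34(1 - (-2/3)^5) / (1 - (-2/3))
S_5 = 34(1 - (-32/243)) / (5/3)
S_5 = 1870/81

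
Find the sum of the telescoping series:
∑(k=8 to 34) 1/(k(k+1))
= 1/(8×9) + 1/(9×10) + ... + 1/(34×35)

Partial fractions: 1/(k(k+1)) = 1/k - 1/(k+1)
The series telescopes:
= (1/8 - 1/9) + (1/9 - 1/10) + ... + (1/34 - 1/35)
= 1/8 - 1/35
= 27/280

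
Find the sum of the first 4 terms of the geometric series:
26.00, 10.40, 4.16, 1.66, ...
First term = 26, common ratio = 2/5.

Sₙ = a(1 - rⁿ) / (1 - r)
S_4 = 26(1 - (2/5)^4) / (1 - (2/5))
S_4 = 26(1 - (16/625)) / (3/5)
S_4 = 5278/125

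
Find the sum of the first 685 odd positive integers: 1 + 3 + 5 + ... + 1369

Sum of first n odd numbers = n²
= 685²
= 469225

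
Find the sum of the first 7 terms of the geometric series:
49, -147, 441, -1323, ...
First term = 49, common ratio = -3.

Sₙ = a(1 - rⁿ) / (1 - r)
S_7 = 49(1 - (-3)^7) / (1 - (-3))
S_7 = 49(1 - (-2187)) / (4)
S_7 = 26803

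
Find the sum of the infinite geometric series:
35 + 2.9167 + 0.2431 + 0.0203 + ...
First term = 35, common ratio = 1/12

For |r| < 1, S = a / (1 - r)
S = 35 / (1 - (1/12))
S = 35 / (11/12)
S = 420/11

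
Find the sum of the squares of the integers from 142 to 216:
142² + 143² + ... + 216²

Use ∑_{k=1}^{n} k² = n(n+1)(2n+1)/6, then subtract the first 141 terms.
∑_{k=1}^{216} k² = 216×217×433/6 = 3382596
∑_{k=1}^{141} k² = 141×142×283/6 = 944371
∑_{k=142}^{216} k² = 3382596 - 944371 = 2438225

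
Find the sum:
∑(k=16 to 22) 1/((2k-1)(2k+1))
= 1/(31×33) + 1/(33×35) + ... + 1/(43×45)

Partial fractions: 1/((2k-1)(2k+1)) = (1/2)[1/(2k-1) - 1/(2k+1)]
The series telescopes:
= (1/2)[1/31 - 1/45]
= 7/1395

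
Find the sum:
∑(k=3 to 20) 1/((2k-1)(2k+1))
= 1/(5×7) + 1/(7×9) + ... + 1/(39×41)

Partial fractions: 1/((2k-1)(2k+1)) = (1/2)[1/(2k-1) - 1/(2k+1)]
The series telescopes:
= (1/2)[1/5 - 1/41]
= 18/205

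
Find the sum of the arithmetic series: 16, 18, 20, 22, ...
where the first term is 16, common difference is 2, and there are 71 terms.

Sₙ = n/2 × (first + last)
Last term = a + (n-1)d = 16 + (71-1)×2 = 156
S_71 = 71/2 × (16 + 156)
S_71 = 71/2 × 172 = 6106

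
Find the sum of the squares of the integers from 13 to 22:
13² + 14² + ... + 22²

Use ∑_{k=1}^{n} k² = n(n+1)(2n+1)/6, then subtract the first 12 terms.
∑_{k=1}^{22} k² = 22×23×45/6 = 3795
∑_{k=1}^{12} k² = 12×13×25/6 = 650
∑_{k=13}^{22} k² = 3795 - 650 = 3145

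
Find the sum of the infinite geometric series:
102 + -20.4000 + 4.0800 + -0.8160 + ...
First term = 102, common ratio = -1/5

For |r| < 1, S = a / (1 - r)
S = 102 / (1 - (-1/5))
S = 102 / (6/5)
S = 85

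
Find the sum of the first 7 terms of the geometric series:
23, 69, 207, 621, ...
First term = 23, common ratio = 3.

Sₙ = a(1 - rⁿ) / (1 - r)
S_7 = 23(1 - 3^7) / (1 - 3)
S_7 = 23(1 - 2187) / (-2)
S_7 = 25139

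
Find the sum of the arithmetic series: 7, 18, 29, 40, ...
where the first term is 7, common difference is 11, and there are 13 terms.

Sₙ = n/2 × (first + last)
Last term = a + (n-1)d = 7 + (13-1)×11 = 139
S_13 = 13/2 × (7 + 139)
S_13 = 13/2 × 146 = 949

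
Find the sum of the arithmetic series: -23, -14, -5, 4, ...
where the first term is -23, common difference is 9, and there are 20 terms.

Sₙ = n/2 × (first + last)
Last term = a + (n-1)d = -23 + (20-1)×9 = 148
S_20 = 20/2 × (-23 + 148)
S_20 = 20/2 × 125 = 1250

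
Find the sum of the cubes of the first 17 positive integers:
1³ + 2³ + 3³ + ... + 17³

Formula: ∑k³ = [n(n+1)/2]²
= [17×18/2]²
= 153²
= 23409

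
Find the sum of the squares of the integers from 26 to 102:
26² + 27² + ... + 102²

Use ∑_{k=1}^{n} k² = n(n+1)(2n+1)/6, then subtract the first 25 terms.
∑_{k=1}^{102} k² = 102×103×205/6 = 358955
∑_{k=1}^{25} k² = 25×26×51/6 = 5525
∑_{k=26}^{102} k² = 358955 - 5525 = 353430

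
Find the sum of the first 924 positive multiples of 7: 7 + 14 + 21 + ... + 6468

Factor out 7: = 7(1 + 2 + ... + 924) = 7 × n(n+1)/2
= 7 × 924×925/2
= 7 × 427350
= 2991450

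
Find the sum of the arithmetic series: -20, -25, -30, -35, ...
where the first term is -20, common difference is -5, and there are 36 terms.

Sₙ = n/2 × (first + last)
Last term = a + (n-1)d = -20 + (36-1)×(-5) = -195
S_36 = 36/2 × (-20 + (-195))
S_36 = 36/2 × (-215) = -3870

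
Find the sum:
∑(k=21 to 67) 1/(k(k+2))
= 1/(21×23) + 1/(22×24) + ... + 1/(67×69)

Partial fractions: 1/(k(k+2)) = (1/2)[1/k - 1/(k+2)]
Telescoping leaves the first two and last two terms:
= (1/2)[1/21 + 1/22 - 1/68 - 1/69]
= 23077/722568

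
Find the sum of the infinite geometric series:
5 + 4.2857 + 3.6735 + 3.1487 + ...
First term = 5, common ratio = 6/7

For |r| < 1, S = a / (1 - r)
S = 5 / (1 - (6/7))
S = 5 / (1/7)
S = 35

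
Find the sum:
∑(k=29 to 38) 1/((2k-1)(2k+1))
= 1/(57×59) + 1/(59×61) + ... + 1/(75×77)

Partial fractions: 1/((2k-1)(2k+1)) = (1/2)[1/(2k-1) - 1/(2k+1)]
The series telescopes:
= (1/2)[1/57 - 1/77]
= 10/4389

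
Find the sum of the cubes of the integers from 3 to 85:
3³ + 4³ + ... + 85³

Use ∑_{k=1}^{n} k³ = [n(n+1)/2]², then subtract the first 2 terms.
∑_{k=1}^{85} k³ = [85×86/2]² = 3655² = 13359025
∑_{k=1}^{2} k³ = [2×3/2]² = 3² = 9
∑_{k=3}^{85} k³ = 13359025 - 9 = 13359016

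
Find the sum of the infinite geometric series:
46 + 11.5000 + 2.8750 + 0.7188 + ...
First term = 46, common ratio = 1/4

For |r| < 1, S = a / (1 - r)
S = 46 / (1 - (1/4))
S = 46 / (3/4)
S = 184/3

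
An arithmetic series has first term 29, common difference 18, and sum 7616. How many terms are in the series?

Using S = n/2 × [2a + (n-1)d]
7616 = n/2 × [2(29) + (n-1)(18)]
7616 = n/2 × [58 + 18n - 18]
15232 = n × [40 + 18n]
18n² + (40)n - 15232 = 0
Discriminant: Δ = (40)² - 4(18)(-15232) = 1600 + 1096704 = 1098304
√Δ = 1048
n = [-(40) + √Δ] / (2·18) = (-40 + 1048) / 36 = 1008 / 36 = 28
(The negative root is discarded since n must be a positive integer.)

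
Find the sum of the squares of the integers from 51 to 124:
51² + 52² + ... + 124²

Use ∑_{k=1}^{n} k² = n(n+1)(2n+1)/6, then subtract the first 50 terms.
∑_{k=1}^{124} k² = 124×125×249/6 = 643250
∑_{k=1}^{50} k² = 50×51×101/6 = 42925
∑_{k=51}^{124} k² = 643250 - 42925 = 600325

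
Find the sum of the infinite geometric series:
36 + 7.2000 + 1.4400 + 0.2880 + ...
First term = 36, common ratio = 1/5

For |r| < 1, S = a / (1 - r)
S = 36 / (1 - (1/5))
S = 36 / (4/5)
S = 45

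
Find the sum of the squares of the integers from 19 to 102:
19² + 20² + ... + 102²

Use ∑_{k=1}^{n} k² = n(n+1)(2n+1)/6, then subtract the first 18 terms.
∑_{k=1}^{102} k² = 102×103×205/6 = 358955
∑_{k=1}^{18} k² = 18×19×37/6 = 2109
∑_{k=19}^{102} k² = 358955 - 2109 = 356846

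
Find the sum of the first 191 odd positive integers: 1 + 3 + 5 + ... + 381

Sum of first n odd numbers = n²
= 191²
= 36481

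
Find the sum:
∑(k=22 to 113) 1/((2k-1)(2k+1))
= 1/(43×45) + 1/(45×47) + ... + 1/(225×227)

Partial fractions: 1/((2k-1)(2k+1)) = (1/2)[1/(2k-1) - 1/(2k+1)]
The series telescopes:
= (1/2)[1/43 - 1/227]
= 92/9761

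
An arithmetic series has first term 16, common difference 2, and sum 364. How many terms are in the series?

Using S = n/2 × [2a + (n-1)d]
364 = n/2 × [2(16) + (n-1)(2)]
364 = n/2 × [32 + 2n - 2]
728 = n × [30 + 2n]
2n² + (30)n - 728 = 0
Discriminant: Δ = (30)² - 4(2)(-728) = 900 + 5824 = 6724
√Δ = 82
n = [-(30) + √Δ] / (2·2) = (-30 + 82) / 4 = 52 / 4 = 13
(The negative root is discarded since n must be a positive integer.)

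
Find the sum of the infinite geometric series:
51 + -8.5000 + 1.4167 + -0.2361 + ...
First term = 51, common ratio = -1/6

For |r| < 1, S = a / (1 - r)
S = 51 / (1 - (-1/6))
S = 51 / (7/6)
S = 306/7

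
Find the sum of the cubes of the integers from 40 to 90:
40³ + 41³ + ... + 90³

Use ∑_{k=1}^{n} k³ = [n(n+1)/2]², then subtract the first 39 terms.
∑_{k=1}^{90} k³ = [90×91/2]² = 4095² = 16769025
∑_{k=1}^{39} k³ = [39×40/2]² = 780² = 608400
∑_{k=40}^{90} k³ = 16769025 - 608400 = 16160625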